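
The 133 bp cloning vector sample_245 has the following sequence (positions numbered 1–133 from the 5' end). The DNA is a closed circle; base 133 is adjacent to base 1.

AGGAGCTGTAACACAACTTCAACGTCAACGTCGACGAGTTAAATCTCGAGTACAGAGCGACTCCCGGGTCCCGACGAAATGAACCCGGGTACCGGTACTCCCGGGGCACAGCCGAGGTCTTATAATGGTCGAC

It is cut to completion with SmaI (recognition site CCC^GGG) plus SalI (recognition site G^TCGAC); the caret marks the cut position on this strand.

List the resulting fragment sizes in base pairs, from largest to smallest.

SmaI sites (CCCGGG) start at positions 63, 84, 100.
SmaI cuts after base 3 of each site, so after positions 65, 86, 102.
SalI sites (GTCGAC) start at positions 30, 128.
SalI cuts after the first base of each site, so after positions 30, 128.
Combined cut positions: 30, 65, 86, 102, 128.
Circular molecule, 5 cuts → 5 fragments:
  31–65 → 35 bp
  66–86 → 21 bp
  87–102 → 16 bp
  103–128 → 26 bp
  129–133 then 1–30 → 5 + 30 = 35 bp
Sorted largest to smallest: 35, 35, 26, 21, 16 bp.

35, 35, 26, 21, 16 bp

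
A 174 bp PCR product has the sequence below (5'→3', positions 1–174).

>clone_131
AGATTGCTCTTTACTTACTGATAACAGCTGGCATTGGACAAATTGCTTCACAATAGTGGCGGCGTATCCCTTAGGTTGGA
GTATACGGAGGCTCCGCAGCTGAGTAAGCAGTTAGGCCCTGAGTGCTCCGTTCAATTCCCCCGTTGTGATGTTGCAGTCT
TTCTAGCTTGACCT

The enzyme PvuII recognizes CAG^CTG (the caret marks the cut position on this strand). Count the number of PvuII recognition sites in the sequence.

CAGCTG occurs starting at positions 25, 97.
PvuII cuts at 2 sites.

2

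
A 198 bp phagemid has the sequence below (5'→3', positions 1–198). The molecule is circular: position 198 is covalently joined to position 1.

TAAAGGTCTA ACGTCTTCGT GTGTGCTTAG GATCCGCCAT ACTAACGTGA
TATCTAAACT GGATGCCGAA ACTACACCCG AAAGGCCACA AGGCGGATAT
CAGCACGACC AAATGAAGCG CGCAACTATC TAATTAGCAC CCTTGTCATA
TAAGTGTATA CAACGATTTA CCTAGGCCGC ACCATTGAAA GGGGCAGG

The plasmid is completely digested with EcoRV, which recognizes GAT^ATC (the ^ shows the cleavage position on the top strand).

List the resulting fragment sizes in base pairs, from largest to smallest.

EcoRV sites (GATATC) start at positions 49, 96.
EcoRV cuts after base 3 of each site, so after positions 51, 98.
Circular molecule, 2 cuts → 2 fragments:
  52–98 → 47 bp
  99–198 then 1–51 → 100 + 51 = 151 bp
Sorted largest to smallest: 151, 47 bp.

151, 47 bp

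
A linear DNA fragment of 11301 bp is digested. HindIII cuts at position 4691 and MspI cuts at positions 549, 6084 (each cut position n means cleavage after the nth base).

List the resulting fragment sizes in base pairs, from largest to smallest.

5217, 4142, 1393, 549 bp

Combined cut positions (sorted): 549, 4691, 6084.
Linear molecule, 3 cuts → 4 fragments:
  549 − 0 = 549 bp
  4691 − 549 = 4142 bp
  6084 − 4691 = 1393 bp
  11301 − 6084 = 5217 bp
Sorted largest to smallest: 5217, 4142, 1393, 549 bp.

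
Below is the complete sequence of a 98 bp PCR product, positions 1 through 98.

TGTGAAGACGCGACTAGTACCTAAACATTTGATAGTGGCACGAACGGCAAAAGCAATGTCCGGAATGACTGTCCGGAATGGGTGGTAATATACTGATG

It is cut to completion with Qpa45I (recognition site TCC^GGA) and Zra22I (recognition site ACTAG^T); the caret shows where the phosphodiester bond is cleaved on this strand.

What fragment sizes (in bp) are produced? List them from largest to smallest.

44, 24, 17, 13 bp

Qpa45I sites (TCCGGA) start at positions 59, 72.
Qpa45I cuts after base 3 of each site, so after positions 61, 74.
The Zra22I site (ACTAGT) starts at position 13.
Zra22I cuts after base 5 of each site (before the last base), so after position 17.
Combined cut positions: 17, 61, 74.
Linear molecule, 3 cuts → 4 fragments:
  1–17 → 17 bp
  18–61 → 44 bp
  62–74 → 13 bp
  75–98 → 24 bp
Sorted largest to smallest: 44, 24, 17, 13 bp.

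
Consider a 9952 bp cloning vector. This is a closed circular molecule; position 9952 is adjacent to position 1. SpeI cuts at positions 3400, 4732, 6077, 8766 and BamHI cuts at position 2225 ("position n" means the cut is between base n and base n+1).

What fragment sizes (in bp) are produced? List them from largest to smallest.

Combined cut positions (sorted): 2225, 3400, 4732, 6077, 8766.
Circular molecule, 5 cuts → 5 fragments:
  3400 − 2225 = 1175 bp
  4732 − 3400 = 1332 bp
  6077 − 4732 = 1345 bp
  8766 − 6077 = 2689 bp
  wrap: 9952 − 8766 + 2225 = 3411 bp
Sorted largest to smallest: 3411, 2689, 1345, 1332, 1175 bp.

3411, 2689, 1345, 1332, 1175 bp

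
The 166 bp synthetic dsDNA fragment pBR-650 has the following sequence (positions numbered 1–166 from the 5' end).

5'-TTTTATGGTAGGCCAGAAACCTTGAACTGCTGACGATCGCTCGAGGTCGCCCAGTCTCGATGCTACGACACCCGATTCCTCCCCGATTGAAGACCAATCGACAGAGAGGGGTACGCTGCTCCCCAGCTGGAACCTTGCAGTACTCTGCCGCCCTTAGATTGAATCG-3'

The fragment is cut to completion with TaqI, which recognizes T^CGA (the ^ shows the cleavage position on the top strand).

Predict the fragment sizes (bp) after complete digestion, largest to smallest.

68, 41, 41, 16 bp

TaqI sites (TCGA) start at positions 41, 57, 98.
TaqI cuts after the first base of each site, so after positions 41, 57, 98.
Linear molecule, 3 cuts → 4 fragments:
  1–41 → 41 bp
  42–57 → 16 bp
  58–98 → 41 bp
  99–166 → 68 bp
Sorted largest to smallest: 68, 41, 41, 16 bp.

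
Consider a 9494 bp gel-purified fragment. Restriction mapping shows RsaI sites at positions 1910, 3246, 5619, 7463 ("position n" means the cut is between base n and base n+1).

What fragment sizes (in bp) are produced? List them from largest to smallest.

2373, 2031, 1910, 1844, 1336 bp

Linear molecule, 4 cuts → 5 fragments:
  1910 − 0 = 1910 bp
  3246 − 1910 = 1336 bp
  5619 − 3246 = 2373 bp
  7463 − 5619 = 1844 bp
  9494 − 7463 = 2031 bp
Sorted largest to smallest: 2373, 2031, 1910, 1844, 1336 bp.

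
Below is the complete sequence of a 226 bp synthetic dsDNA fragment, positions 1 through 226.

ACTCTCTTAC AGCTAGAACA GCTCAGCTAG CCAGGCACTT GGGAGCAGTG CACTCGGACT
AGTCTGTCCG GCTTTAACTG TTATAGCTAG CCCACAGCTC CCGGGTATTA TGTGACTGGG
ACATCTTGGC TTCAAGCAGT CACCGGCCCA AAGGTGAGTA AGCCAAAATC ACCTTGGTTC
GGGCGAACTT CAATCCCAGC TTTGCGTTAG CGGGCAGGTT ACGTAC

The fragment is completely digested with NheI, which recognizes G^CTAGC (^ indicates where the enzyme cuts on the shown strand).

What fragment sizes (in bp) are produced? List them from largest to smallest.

NheI sites (GCTAGC) start at positions 26, 86.
NheI cuts after the first base of each site, so after positions 26, 86.
Linear molecule, 2 cuts → 3 fragments:
  1–26 → 26 bp
  27–86 → 60 bp
  87–226 → 140 bp
Sorted largest to smallest: 140, 60, 26 bp.

140, 60, 26 bp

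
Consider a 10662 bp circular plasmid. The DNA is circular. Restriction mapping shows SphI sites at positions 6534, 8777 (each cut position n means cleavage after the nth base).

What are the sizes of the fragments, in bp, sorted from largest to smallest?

Circular molecule, 2 cuts → 2 fragments:
  8777 − 6534 = 2243 bp
  wrap: 10662 − 8777 + 6534 = 8419 bp
Sorted largest to smallest: 8419, 2243 bp.

8419, 2243 bp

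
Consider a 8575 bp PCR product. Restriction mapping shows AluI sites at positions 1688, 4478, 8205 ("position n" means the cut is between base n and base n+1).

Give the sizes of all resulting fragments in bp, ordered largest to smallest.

3727, 2790, 1688, 370 bp

Linear molecule, 3 cuts → 4 fragments:
  1688 − 0 = 1688 bp
  4478 − 1688 = 2790 bp
  8205 − 4478 = 3727 bp
  8575 − 8205 = 370 bp
Sorted largest to smallest: 3727, 2790, 1688, 370 bp.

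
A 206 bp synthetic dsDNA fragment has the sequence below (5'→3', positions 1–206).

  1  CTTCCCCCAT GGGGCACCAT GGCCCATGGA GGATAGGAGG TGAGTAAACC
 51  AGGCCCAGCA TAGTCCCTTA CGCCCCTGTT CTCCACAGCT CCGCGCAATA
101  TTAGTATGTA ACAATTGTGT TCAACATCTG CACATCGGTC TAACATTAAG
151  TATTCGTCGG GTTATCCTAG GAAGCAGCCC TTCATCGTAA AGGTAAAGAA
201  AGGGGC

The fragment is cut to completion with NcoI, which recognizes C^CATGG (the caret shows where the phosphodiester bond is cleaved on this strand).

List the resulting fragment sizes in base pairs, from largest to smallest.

NcoI sites (CCATGG) start at positions 7, 17, 24.
NcoI cuts after the first base of each site, so after positions 7, 17, 24.
Linear molecule, 3 cuts → 4 fragments:
  1–7 → 7 bp
  8–17 → 10 bp
  18–24 → 7 bp
  25–206 → 182 bp
Sorted largest to smallest: 182, 10, 7, 7 bp.

182, 10, 7, 7 bp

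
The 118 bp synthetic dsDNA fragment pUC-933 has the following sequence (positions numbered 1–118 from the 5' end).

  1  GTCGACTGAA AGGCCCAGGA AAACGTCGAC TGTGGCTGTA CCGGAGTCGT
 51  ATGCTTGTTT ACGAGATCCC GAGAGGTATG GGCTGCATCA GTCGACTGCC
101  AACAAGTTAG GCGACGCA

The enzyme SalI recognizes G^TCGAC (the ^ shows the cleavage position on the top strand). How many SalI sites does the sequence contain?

GTCGAC occurs starting at positions 1, 25, 91.
SalI cuts at 3 sites.

3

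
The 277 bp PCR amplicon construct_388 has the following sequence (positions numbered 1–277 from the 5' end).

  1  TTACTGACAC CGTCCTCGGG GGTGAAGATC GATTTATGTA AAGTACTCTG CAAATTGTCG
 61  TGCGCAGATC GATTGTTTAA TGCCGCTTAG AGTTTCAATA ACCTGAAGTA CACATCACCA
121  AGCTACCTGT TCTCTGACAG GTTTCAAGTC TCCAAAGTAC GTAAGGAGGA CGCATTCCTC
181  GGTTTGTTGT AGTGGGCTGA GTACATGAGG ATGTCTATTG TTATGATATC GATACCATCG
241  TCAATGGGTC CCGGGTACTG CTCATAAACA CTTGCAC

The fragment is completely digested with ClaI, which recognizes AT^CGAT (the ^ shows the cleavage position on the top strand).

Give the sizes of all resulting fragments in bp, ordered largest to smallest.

160, 48, 40, 29 bp

ClaI sites (ATCGAT) start at positions 28, 68, 228.
ClaI cuts after base 2 of each site, so after positions 29, 69, 229.
Linear molecule, 3 cuts → 4 fragments:
  1–29 → 29 bp
  30–69 → 40 bp
  70–229 → 160 bp
  230–277 → 48 bp
Sorted largest to smallest: 160, 48, 40, 29 bp.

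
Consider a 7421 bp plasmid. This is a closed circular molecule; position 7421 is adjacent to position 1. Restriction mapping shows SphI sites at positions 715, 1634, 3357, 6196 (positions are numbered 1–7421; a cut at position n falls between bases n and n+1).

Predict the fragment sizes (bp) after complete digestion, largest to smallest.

Circular molecule, 4 cuts → 4 fragments:
  1634 − 715 = 919 bp
  3357 − 1634 = 1723 bp
  6196 − 3357 = 2839 bp
  wrap: 7421 − 6196 + 715 = 1940 bp
Sorted largest to smallest: 2839, 1940, 1723, 919 bp.

2839, 1940, 1723, 919 bp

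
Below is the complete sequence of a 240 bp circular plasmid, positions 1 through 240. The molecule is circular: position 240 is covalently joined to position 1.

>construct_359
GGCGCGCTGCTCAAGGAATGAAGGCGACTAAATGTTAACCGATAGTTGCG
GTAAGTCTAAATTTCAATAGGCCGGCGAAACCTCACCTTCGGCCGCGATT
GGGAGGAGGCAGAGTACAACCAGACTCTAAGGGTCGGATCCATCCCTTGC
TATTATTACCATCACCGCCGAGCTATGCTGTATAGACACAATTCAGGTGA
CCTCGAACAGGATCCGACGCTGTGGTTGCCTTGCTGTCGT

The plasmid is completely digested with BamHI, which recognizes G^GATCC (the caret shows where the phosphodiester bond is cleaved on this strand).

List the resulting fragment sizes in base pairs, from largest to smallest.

BamHI sites (GGATCC) start at positions 136, 210.
BamHI cuts after the first base of each site, so after positions 136, 210.
Circular molecule, 2 cuts → 2 fragments:
  137–210 → 74 bp
  211–240 then 1–136 → 30 + 136 = 166 bp
Sorted largest to smallest: 166, 74 bp.

166, 74 bp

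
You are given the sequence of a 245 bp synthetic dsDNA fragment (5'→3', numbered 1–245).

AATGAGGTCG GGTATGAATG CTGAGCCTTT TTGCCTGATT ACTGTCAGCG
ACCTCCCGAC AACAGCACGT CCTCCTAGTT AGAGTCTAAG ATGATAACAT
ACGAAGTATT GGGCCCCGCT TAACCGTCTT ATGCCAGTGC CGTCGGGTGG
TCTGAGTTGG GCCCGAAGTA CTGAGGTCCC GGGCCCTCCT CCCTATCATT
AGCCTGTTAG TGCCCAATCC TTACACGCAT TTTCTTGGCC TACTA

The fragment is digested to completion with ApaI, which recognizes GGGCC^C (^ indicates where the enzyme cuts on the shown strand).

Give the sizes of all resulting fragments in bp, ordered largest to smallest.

ApaI sites (GGGCCC) start at positions 111, 159, 181.
ApaI cuts after base 5 of each site (before the last base), so after positions 115, 163, 185.
Linear molecule, 3 cuts → 4 fragments:
  1–115 → 115 bp
  116–163 → 48 bp
  164–185 → 22 bp
  186–245 → 60 bp
Sorted largest to smallest: 115, 60, 48, 22 bp.

115, 60, 48, 22 bp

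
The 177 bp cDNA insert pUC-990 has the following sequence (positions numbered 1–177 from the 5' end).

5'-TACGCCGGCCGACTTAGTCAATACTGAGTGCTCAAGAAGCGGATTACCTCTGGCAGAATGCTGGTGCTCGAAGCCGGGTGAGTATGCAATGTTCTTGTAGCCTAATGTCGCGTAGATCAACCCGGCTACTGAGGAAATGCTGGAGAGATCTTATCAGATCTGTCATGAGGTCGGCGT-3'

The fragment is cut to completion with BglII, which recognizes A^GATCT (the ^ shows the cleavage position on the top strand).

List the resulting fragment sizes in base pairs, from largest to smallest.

146, 21, 10 bp

BglII sites (AGATCT) start at positions 146, 156.
BglII cuts after the first base of each site, so after positions 146, 156.
Linear molecule, 2 cuts → 3 fragments:
  1–146 → 146 bp
  147–156 → 10 bp
  157–177 → 21 bp
Sorted largest to smallest: 146, 21, 10 bp.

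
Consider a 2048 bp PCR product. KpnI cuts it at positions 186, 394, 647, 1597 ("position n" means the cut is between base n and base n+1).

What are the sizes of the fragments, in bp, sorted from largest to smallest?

950, 451, 253, 208, 186 bp

Linear molecule, 4 cuts → 5 fragments:
  186 − 0 = 186 bp
  394 − 186 = 208 bp
  647 − 394 = 253 bp
  1597 − 647 = 950 bp
  2048 − 1597 = 451 bp
Sorted largest to smallest: 950, 451, 253, 208, 186 bp.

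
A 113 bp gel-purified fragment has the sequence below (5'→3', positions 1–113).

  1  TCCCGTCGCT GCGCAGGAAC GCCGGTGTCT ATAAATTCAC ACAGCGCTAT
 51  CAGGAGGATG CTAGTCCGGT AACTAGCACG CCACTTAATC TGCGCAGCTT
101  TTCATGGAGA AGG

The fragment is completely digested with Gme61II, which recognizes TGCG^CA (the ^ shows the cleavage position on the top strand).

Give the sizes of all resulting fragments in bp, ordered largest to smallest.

Gme61II sites (TGCGCA) start at positions 10, 91.
Gme61II cuts after base 4 of each site, so after positions 13, 94.
Linear molecule, 2 cuts → 3 fragments:
  1–13 → 13 bp
  14–94 → 81 bp
  95–113 → 19 bp
Sorted largest to smallest: 81, 19, 13 bp.

81, 19, 13 bp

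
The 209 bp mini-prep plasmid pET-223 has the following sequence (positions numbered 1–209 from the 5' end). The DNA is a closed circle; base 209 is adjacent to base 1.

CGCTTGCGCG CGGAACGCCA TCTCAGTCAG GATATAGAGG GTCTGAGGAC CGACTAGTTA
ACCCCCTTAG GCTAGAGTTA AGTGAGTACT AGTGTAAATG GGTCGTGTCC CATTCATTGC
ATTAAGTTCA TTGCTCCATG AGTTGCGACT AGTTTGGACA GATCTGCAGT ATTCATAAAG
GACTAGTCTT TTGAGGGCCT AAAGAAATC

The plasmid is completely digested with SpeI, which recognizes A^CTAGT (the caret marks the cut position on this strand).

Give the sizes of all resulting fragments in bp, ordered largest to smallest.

80, 60, 35, 34 bp

SpeI sites (ACTAGT) start at positions 53, 88, 148, 182.
SpeI cuts after the first base of each site, so after positions 53, 88, 148, 182.
Circular molecule, 4 cuts → 4 fragments:
  54–88 → 35 bp
  89–148 → 60 bp
  149–182 → 34 bp
  183–209 then 1–53 → 27 + 53 = 80 bp
Sorted largest to smallest: 80, 60, 35, 34 bp.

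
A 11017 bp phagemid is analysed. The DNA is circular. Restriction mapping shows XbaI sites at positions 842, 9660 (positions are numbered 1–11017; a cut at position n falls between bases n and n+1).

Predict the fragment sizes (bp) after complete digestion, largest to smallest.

Circular molecule, 2 cuts → 2 fragments:
  9660 − 842 = 8818 bp
  wrap: 11017 − 9660 + 842 = 2199 bp
Sorted largest to smallest: 8818, 2199 bp.

8818, 2199 bp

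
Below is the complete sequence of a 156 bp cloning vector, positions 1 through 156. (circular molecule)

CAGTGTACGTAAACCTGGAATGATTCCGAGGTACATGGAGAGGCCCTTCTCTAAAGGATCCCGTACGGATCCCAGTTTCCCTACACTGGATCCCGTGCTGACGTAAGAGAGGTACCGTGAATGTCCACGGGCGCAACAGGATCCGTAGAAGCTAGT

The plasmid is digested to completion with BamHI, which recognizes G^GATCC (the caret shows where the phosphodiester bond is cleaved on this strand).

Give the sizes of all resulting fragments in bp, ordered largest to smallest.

73, 51, 21, 11 bp

BamHI sites (GGATCC) start at positions 56, 67, 88, 139.
BamHI cuts after the first base of each site, so after positions 56, 67, 88, 139.
Circular molecule, 4 cuts → 4 fragments:
  57–67 → 11 bp
  68–88 → 21 bp
  89–139 → 51 bp
  140–156 then 1–56 → 17 + 56 = 73 bp
Sorted largest to smallest: 73, 51, 21, 11 bp.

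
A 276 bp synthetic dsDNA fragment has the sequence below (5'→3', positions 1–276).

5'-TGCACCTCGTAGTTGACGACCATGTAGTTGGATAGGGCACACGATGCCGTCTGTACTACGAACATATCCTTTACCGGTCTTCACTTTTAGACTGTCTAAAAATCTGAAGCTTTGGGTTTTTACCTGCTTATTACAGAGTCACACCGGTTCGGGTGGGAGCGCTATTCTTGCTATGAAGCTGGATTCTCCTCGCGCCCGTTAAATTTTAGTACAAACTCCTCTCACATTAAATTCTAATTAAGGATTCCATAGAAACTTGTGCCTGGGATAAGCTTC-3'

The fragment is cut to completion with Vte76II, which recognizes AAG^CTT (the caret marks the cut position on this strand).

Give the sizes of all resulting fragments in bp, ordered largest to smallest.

Vte76II sites (AAGCTT) start at positions 107, 270.
Vte76II cuts after base 3 of each site, so after positions 109, 272.
Linear molecule, 2 cuts → 3 fragments:
  1–109 → 109 bp
  110–272 → 163 bp
  273–276 → 4 bp
Sorted largest to smallest: 163, 109, 4 bp.

163, 109, 4 bp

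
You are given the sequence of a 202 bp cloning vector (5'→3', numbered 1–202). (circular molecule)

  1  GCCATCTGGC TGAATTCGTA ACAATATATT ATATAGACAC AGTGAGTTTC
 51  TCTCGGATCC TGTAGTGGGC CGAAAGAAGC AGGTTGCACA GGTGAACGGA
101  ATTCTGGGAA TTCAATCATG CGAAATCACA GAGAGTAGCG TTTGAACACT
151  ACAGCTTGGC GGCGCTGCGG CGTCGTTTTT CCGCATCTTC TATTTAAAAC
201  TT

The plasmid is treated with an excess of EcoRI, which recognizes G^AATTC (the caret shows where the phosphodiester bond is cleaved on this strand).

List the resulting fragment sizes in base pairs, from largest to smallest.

EcoRI sites (GAATTC) start at positions 12, 99, 108.
EcoRI cuts after the first base of each site, so after positions 12, 99, 108.
Circular molecule, 3 cuts → 3 fragments:
  13–99 → 87 bp
  100–108 → 9 bp
  109–202 then 1–12 → 94 + 12 = 106 bp
Sorted largest to smallest: 106, 87, 9 bp.

106, 87, 9 bp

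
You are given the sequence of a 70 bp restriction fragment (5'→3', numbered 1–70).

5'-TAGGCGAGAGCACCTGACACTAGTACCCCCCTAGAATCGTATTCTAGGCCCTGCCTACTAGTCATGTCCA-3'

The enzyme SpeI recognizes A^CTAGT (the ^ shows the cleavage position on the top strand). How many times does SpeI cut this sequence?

ACTAGT occurs starting at positions 19, 57.
SpeI cuts at 2 sites.

2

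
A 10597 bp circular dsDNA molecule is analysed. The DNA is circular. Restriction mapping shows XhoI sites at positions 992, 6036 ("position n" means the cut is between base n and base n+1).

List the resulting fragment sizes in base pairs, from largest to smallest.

5553, 5044 bp

Circular molecule, 2 cuts → 2 fragments:
  6036 − 992 = 5044 bp
  wrap: 10597 − 6036 + 992 = 5553 bp
Sorted largest to smallest: 5553, 5044 bp.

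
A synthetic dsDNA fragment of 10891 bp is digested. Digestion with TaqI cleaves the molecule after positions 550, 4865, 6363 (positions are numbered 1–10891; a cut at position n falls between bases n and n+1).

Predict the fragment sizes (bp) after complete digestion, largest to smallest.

4528, 4315, 1498, 550 bp

Linear molecule, 3 cuts → 4 fragments:
  550 − 0 = 550 bp
  4865 − 550 = 4315 bp
  6363 − 4865 = 1498 bp
  10891 − 6363 = 4528 bp
Sorted largest to smallest: 4528, 4315, 1498, 550 bp.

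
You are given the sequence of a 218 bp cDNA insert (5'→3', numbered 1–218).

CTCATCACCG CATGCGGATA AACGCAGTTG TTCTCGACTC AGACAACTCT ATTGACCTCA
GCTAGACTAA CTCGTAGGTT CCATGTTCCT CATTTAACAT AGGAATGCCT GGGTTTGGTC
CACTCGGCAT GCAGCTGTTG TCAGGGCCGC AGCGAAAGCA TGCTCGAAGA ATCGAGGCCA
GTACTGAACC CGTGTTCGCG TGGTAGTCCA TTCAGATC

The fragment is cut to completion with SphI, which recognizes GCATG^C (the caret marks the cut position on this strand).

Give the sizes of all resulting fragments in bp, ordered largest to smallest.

SphI sites (GCATGC) start at positions 10, 127, 158.
SphI cuts after base 5 of each site (before the last base), so after positions 14, 131, 162.
Linear molecule, 3 cuts → 4 fragments:
  1–14 → 14 bp
  15–131 → 117 bp
  132–162 → 31 bp
  163–218 → 56 bp
Sorted largest to smallest: 117, 56, 31, 14 bp.

117, 56, 31, 14 bp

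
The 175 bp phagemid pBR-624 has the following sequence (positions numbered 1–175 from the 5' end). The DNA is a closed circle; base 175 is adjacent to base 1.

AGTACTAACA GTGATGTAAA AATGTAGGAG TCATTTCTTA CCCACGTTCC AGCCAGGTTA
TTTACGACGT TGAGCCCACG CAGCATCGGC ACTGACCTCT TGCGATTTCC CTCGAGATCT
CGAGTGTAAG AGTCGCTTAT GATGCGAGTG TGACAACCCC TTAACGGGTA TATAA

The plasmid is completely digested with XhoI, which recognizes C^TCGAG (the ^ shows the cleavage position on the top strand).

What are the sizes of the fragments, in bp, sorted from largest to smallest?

XhoI sites (CTCGAG) start at positions 111, 119.
XhoI cuts after the first base of each site, so after positions 111, 119.
Circular molecule, 2 cuts → 2 fragments:
  112–119 → 8 bp
  120–175 then 1–111 → 56 + 111 = 167 bp
Sorted largest to smallest: 167, 8 bp.

167, 8 bp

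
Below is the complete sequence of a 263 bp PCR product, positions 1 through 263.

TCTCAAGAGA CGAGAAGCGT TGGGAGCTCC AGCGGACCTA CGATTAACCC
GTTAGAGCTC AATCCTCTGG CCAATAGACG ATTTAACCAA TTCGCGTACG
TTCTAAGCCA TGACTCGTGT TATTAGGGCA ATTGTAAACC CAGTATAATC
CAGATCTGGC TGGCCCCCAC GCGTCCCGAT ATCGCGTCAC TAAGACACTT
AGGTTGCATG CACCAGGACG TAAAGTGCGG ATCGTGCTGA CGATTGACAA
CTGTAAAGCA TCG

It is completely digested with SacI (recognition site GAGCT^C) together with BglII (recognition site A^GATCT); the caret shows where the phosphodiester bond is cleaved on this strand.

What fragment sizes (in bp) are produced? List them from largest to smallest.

SacI sites (GAGCTC) start at positions 24, 55.
SacI cuts after base 5 of each site (before the last base), so after positions 28, 59.
The BglII site (AGATCT) starts at position 152.
BglII cuts after the first base of each site, so after position 152.
Combined cut positions: 28, 59, 152.
Linear molecule, 3 cuts → 4 fragments:
  1–28 → 28 bp
  29–59 → 31 bp
  60–152 → 93 bp
  153–263 → 111 bp
Sorted largest to smallest: 111, 93, 31, 28 bp.

111, 93, 31, 28 bp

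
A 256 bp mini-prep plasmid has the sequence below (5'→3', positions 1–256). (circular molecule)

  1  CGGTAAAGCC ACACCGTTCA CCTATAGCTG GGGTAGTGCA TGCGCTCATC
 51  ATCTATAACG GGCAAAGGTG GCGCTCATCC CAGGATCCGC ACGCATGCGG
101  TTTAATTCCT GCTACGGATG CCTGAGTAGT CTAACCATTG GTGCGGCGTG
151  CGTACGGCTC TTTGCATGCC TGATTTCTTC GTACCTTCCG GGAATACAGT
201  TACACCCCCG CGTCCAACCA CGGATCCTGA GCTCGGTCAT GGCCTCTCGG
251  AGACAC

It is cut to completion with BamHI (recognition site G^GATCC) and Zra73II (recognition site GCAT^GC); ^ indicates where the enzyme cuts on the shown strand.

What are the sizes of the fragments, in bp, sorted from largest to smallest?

75, 71, 55, 42, 13 bp

BamHI sites (GGATCC) start at positions 83, 222.
BamHI cuts after the first base of each site, so after positions 83, 222.
Zra73II sites (GCATGC) start at positions 38, 93, 164.
Zra73II cuts after base 4 of each site, so after positions 41, 96, 167.
Combined cut positions: 41, 83, 96, 167, 222.
Circular molecule, 5 cuts → 5 fragments:
  42–83 → 42 bp
  84–96 → 13 bp
  97–167 → 71 bp
  168–222 → 55 bp
  223–256 then 1–41 → 34 + 41 = 75 bp
Sorted largest to smallest: 75, 71, 55, 42, 13 bp.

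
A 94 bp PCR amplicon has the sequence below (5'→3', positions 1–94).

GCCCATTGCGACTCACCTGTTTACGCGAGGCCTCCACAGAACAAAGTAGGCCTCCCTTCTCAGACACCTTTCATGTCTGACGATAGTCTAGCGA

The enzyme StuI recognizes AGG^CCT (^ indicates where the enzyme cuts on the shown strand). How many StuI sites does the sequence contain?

2

AGGCCT occurs starting at positions 28, 48.
StuI cuts at 2 sites.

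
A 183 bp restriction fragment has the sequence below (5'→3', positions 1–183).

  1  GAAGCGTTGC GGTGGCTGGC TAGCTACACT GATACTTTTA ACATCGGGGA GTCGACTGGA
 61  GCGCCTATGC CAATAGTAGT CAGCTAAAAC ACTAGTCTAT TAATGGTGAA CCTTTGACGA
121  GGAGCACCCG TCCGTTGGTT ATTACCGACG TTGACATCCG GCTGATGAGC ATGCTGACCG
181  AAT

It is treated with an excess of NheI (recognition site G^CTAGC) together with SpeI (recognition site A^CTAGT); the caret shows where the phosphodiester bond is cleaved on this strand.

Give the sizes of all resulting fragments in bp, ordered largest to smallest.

The NheI site (GCTAGC) starts at position 19.
NheI cuts after the first base of each site, so after position 19.
The SpeI site (ACTAGT) starts at position 91.
SpeI cuts after the first base of each site, so after position 91.
Combined cut positions: 19, 91.
Linear molecule, 2 cuts → 3 fragments:
  1–19 → 19 bp
  20–91 → 72 bp
  92–183 → 92 bp
Sorted largest to smallest: 92, 72, 19 bp.

92, 72, 19 bp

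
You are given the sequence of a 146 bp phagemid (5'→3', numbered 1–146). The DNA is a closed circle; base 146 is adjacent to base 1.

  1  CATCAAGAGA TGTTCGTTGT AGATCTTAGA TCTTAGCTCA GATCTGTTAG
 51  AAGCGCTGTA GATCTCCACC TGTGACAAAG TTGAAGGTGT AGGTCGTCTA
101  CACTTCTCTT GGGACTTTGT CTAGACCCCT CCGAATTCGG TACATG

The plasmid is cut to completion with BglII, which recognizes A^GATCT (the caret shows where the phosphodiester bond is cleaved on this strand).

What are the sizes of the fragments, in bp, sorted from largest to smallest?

BglII sites (AGATCT) start at positions 21, 28, 40, 60.
BglII cuts after the first base of each site, so after positions 21, 28, 40, 60.
Circular molecule, 4 cuts → 4 fragments:
  22–28 → 7 bp
  29–40 → 12 bp
  41–60 → 20 bp
  61–146 then 1–21 → 86 + 21 = 107 bp
Sorted largest to smallest: 107, 20, 12, 7 bp.

107, 20, 12, 7 bp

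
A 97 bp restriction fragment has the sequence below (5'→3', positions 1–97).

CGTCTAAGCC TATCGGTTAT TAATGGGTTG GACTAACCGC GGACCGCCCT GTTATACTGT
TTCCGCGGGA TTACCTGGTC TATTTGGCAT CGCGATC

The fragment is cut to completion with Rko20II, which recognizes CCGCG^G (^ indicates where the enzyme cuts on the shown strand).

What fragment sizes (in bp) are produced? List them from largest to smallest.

Rko20II sites (CCGCGG) start at positions 37, 63.
Rko20II cuts after base 5 of each site (before the last base), so after positions 41, 67.
Linear molecule, 2 cuts → 3 fragments:
  1–41 → 41 bp
  42–67 → 26 bp
  68–97 → 30 bp
Sorted largest to smallest: 41, 30, 26 bp.

41, 30, 26 bp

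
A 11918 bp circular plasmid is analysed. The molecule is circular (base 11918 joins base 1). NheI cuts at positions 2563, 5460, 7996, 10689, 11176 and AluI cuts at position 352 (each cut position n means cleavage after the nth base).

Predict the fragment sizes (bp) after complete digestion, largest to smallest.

2897, 2693, 2536, 2211, 1094, 487 bp

Combined cut positions (sorted): 352, 2563, 5460, 7996, 10689, 11176.
Circular molecule, 6 cuts → 6 fragments:
  2563 − 352 = 2211 bp
  5460 − 2563 = 2897 bp
  7996 − 5460 = 2536 bp
  10689 − 7996 = 2693 bp
  11176 − 10689 = 487 bp
  wrap: 11918 − 11176 + 352 = 1094 bp
Sorted largest to smallest: 2897, 2693, 2536, 2211, 1094, 487 bp.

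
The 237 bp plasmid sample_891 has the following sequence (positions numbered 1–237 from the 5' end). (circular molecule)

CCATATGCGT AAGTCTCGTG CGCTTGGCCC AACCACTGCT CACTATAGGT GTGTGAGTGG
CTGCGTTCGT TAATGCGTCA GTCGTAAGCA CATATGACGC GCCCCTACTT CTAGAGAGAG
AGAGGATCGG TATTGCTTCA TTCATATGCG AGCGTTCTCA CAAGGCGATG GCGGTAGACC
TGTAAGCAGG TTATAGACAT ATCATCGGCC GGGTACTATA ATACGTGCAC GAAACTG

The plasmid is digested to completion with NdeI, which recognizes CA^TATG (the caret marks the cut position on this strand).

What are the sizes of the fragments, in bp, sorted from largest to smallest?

96, 89, 52 bp

NdeI sites (CATATG) start at positions 2, 91, 143.
NdeI cuts after base 2 of each site, so after positions 3, 92, 144.
Circular molecule, 3 cuts → 3 fragments:
  4–92 → 89 bp
  93–144 → 52 bp
  145–237 then 1–3 → 93 + 3 = 96 bp
Sorted largest to smallest: 96, 89, 52 bp.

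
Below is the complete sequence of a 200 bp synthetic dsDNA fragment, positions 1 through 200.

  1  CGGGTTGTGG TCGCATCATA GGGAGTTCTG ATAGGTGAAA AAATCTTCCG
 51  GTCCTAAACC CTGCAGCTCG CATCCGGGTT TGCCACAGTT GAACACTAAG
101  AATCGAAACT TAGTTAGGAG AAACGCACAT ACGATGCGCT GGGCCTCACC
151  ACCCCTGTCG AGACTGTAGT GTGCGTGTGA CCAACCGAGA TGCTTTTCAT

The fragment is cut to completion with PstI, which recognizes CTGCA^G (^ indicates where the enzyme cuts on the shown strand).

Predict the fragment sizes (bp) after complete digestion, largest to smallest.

The PstI site (CTGCAG) starts at position 61.
PstI cuts after base 5 of each site (before the last base), so after position 65.
Linear molecule, 1 cut → 2 fragments:
  1–65 → 65 bp
  66–200 → 135 bp
Sorted largest to smallest: 135, 65 bp.

135, 65 bp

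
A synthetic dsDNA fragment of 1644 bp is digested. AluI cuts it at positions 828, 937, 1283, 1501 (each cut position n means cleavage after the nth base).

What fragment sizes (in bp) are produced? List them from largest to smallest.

Linear molecule, 4 cuts → 5 fragments:
  828 − 0 = 828 bp
  937 − 828 = 109 bp
  1283 − 937 = 346 bp
  1501 − 1283 = 218 bp
  1644 − 1501 = 143 bp
Sorted largest to smallest: 828, 346, 218, 143, 109 bp.

828, 346, 218, 143, 109 bp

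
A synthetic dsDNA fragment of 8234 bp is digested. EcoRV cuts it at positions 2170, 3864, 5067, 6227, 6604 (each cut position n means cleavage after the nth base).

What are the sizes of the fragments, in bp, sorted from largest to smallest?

Linear molecule, 5 cuts → 6 fragments:
  2170 − 0 = 2170 bp
  3864 − 2170 = 1694 bp
  5067 − 3864 = 1203 bp
  6227 − 5067 = 1160 bp
  6604 − 6227 = 377 bp
  8234 − 6604 = 1630 bp
Sorted largest to smallest: 2170, 1694, 1630, 1203, 1160, 377 bp.

2170, 1694, 1630, 1203, 1160, 377 bp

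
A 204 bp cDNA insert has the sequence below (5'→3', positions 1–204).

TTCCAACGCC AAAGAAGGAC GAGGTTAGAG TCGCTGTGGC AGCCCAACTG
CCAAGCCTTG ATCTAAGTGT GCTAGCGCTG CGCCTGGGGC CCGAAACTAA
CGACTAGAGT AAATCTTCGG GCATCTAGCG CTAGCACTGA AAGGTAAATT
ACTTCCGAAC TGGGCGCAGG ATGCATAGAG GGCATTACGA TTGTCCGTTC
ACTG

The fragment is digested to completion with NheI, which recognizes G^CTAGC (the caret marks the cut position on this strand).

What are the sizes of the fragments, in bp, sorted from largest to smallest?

NheI sites (GCTAGC) start at positions 71, 130.
NheI cuts after the first base of each site, so after positions 71, 130.
Linear molecule, 2 cuts → 3 fragments:
  1–71 → 71 bp
  72–130 → 59 bp
  131–204 → 74 bp
Sorted largest to smallest: 74, 71, 59 bp.

74, 71, 59 bp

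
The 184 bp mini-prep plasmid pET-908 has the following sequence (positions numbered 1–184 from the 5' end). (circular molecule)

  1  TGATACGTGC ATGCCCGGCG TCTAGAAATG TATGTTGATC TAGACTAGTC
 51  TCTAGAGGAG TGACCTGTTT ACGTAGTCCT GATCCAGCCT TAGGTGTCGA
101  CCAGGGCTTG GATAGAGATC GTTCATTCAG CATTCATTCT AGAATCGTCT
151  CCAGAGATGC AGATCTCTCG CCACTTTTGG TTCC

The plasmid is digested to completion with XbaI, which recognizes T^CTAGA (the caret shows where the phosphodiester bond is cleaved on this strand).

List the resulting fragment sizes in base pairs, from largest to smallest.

XbaI sites (TCTAGA) start at positions 21, 39, 51, 138.
XbaI cuts after the first base of each site, so after positions 21, 39, 51, 138.
Circular molecule, 4 cuts → 4 fragments:
  22–39 → 18 bp
  40–51 → 12 bp
  52–138 → 87 bp
  139–184 then 1–21 → 46 + 21 = 67 bp
Sorted largest to smallest: 87, 67, 18, 12 bp.

87, 67, 18, 12 bp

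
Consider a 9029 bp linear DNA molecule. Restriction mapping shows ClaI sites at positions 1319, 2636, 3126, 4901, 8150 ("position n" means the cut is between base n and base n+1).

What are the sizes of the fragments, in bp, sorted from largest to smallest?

Linear molecule, 5 cuts → 6 fragments:
  1319 − 0 = 1319 bp
  2636 − 1319 = 1317 bp
  3126 − 2636 = 490 bp
  4901 − 3126 = 1775 bp
  8150 − 4901 = 3249 bp
  9029 − 8150 = 879 bp
Sorted largest to smallest: 3249, 1775, 1319, 1317, 879, 490 bp.

3249, 1775, 1319, 1317, 879, 490 bp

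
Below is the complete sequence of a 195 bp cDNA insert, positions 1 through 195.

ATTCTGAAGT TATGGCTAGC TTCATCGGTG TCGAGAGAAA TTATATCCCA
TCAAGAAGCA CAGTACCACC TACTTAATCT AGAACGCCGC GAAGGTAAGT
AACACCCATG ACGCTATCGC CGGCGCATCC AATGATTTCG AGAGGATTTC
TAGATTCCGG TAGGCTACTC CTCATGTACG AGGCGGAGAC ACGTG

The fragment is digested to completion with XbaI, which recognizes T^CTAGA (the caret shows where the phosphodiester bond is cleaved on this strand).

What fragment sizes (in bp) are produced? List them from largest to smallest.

XbaI sites (TCTAGA) start at positions 78, 149.
XbaI cuts after the first base of each site, so after positions 78, 149.
Linear molecule, 2 cuts → 3 fragments:
  1–78 → 78 bp
  79–149 → 71 bp
  150–195 → 46 bp
Sorted largest to smallest: 78, 71, 46 bp.

78, 71, 46 bp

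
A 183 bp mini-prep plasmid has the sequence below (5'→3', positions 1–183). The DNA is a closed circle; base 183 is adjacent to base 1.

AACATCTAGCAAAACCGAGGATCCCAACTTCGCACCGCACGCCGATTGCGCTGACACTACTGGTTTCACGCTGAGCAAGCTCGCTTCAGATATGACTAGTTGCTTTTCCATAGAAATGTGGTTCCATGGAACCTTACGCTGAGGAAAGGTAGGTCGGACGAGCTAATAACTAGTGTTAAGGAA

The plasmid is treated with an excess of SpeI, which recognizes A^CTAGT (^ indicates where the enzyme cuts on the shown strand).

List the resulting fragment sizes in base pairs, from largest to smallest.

SpeI sites (ACTAGT) start at positions 95, 169.
SpeI cuts after the first base of each site, so after positions 95, 169.
Circular molecule, 2 cuts → 2 fragments:
  96–169 → 74 bp
  170–183 then 1–95 → 14 + 95 = 109 bp
Sorted largest to smallest: 109, 74 bp.

109, 74 bp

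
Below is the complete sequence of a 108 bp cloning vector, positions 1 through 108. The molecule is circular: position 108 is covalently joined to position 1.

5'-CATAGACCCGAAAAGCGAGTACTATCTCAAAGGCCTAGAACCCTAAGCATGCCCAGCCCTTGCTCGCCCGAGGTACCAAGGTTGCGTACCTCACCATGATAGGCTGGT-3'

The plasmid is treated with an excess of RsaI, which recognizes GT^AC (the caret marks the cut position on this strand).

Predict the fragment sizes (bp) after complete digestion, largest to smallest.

54, 41, 13 bp

RsaI sites (GTAC) start at positions 19, 73, 86.
RsaI cuts after base 2 of each site, so after positions 20, 74, 87.
Circular molecule, 3 cuts → 3 fragments:
  21–74 → 54 bp
  75–87 → 13 bp
  88–108 then 1–20 → 21 + 20 = 41 bp
Sorted largest to smallest: 54, 41, 13 bp.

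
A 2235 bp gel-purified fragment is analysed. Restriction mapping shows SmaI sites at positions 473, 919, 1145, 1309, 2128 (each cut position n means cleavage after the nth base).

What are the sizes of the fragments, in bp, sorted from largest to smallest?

819, 473, 446, 226, 164, 107 bp

Linear molecule, 5 cuts → 6 fragments:
  473 − 0 = 473 bp
  919 − 473 = 446 bp
  1145 − 919 = 226 bp
  1309 − 1145 = 164 bp
  2128 − 1309 = 819 bp
  2235 − 2128 = 107 bp
Sorted largest to smallest: 819, 473, 446, 226, 164, 107 bp.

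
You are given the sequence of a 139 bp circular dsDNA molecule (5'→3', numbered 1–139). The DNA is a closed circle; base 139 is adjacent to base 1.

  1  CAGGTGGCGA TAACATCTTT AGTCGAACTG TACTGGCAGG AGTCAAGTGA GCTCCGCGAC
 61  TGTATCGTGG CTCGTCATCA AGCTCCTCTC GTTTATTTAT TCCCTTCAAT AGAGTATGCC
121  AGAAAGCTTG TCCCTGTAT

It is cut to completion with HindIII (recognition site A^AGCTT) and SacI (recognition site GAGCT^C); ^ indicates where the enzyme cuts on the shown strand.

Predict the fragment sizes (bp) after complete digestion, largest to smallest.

71, 68 bp

The HindIII site (AAGCTT) starts at position 124.
HindIII cuts after the first base of each site, so after position 124.
The SacI site (GAGCTC) starts at position 49.
SacI cuts after base 5 of each site (before the last base), so after position 53.
Combined cut positions: 53, 124.
Circular molecule, 2 cuts → 2 fragments:
  54–124 → 71 bp
  125–139 then 1–53 → 15 + 53 = 68 bp
Sorted largest to smallest: 71, 68 bp.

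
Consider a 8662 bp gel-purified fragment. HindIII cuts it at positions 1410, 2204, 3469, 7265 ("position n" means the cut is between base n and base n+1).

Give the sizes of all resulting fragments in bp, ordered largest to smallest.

3796, 1410, 1397, 1265, 794 bp

Linear molecule, 4 cuts → 5 fragments:
  1410 − 0 = 1410 bp
  2204 − 1410 = 794 bp
  3469 − 2204 = 1265 bp
  7265 − 3469 = 3796 bp
  8662 − 7265 = 1397 bp
Sorted largest to smallest: 3796, 1410, 1397, 1265, 794 bp.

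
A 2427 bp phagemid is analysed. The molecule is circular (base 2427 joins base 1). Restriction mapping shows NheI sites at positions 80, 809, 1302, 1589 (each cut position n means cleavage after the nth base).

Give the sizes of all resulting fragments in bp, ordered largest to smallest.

Circular molecule, 4 cuts → 4 fragments:
  809 − 80 = 729 bp
  1302 − 809 = 493 bp
  1589 − 1302 = 287 bp
  wrap: 2427 − 1589 + 80 = 918 bp
Sorted largest to smallest: 918, 729, 493, 287 bp.

918, 729, 493, 287 bp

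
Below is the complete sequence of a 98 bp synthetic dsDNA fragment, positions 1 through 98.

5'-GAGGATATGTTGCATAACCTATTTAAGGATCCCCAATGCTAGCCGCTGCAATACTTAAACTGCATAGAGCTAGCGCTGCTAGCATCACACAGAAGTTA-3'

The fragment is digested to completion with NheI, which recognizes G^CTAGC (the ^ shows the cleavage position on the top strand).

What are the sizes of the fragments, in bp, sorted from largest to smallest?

NheI sites (GCTAGC) start at positions 38, 69, 78.
NheI cuts after the first base of each site, so after positions 38, 69, 78.
Linear molecule, 3 cuts → 4 fragments:
  1–38 → 38 bp
  39–69 → 31 bp
  70–78 → 9 bp
  79–98 → 20 bp
Sorted largest to smallest: 38, 31, 20, 9 bp.

38, 31, 20, 9 bp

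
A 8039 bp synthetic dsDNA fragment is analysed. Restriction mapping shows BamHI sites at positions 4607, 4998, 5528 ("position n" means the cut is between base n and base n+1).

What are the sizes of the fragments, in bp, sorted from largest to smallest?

4607, 2511, 530, 391 bp

Linear molecule, 3 cuts → 4 fragments:
  4607 − 0 = 4607 bp
  4998 − 4607 = 391 bp
  5528 − 4998 = 530 bp
  8039 − 5528 = 2511 bp
Sorted largest to smallest: 4607, 2511, 530, 391 bp.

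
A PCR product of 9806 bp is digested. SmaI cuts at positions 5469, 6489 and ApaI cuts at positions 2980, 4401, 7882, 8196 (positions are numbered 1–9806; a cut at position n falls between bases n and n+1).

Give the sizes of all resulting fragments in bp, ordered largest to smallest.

2980, 1610, 1421, 1393, 1068, 1020, 314 bp

Combined cut positions (sorted): 2980, 4401, 5469, 6489, 7882, 8196.
Linear molecule, 6 cuts → 7 fragments:
  2980 − 0 = 2980 bp
  4401 − 2980 = 1421 bp
  5469 − 4401 = 1068 bp
  6489 − 5469 = 1020 bp
  7882 − 6489 = 1393 bp
  8196 − 7882 = 314 bp
  9806 − 8196 = 1610 bp
Sorted largest to smallest: 2980, 1610, 1421, 1393, 1068, 1020, 314 bp.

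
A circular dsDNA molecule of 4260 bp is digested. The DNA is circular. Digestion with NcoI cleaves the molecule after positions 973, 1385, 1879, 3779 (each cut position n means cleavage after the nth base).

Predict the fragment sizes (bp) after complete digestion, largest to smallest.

1900, 1454, 494, 412 bp

Circular molecule, 4 cuts → 4 fragments:
  1385 − 973 = 412 bp
  1879 − 1385 = 494 bp
  3779 − 1879 = 1900 bp
  wrap: 4260 − 3779 + 973 = 1454 bp
Sorted largest to smallest: 1900, 1454, 494, 412 bp.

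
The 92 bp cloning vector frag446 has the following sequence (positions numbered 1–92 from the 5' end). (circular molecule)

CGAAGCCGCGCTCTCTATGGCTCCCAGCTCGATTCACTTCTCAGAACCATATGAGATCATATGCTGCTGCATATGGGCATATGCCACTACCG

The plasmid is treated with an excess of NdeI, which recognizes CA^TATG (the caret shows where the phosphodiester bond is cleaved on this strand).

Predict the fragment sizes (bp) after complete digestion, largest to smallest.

62, 12, 10, 8 bp

NdeI sites (CATATG) start at positions 48, 58, 70, 78.
NdeI cuts after base 2 of each site, so after positions 49, 59, 71, 79.
Circular molecule, 4 cuts → 4 fragments:
  50–59 → 10 bp
  60–71 → 12 bp
  72–79 → 8 bp
  80–92 then 1–49 → 13 + 49 = 62 bp
Sorted largest to smallest: 62, 12, 10, 8 bp.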